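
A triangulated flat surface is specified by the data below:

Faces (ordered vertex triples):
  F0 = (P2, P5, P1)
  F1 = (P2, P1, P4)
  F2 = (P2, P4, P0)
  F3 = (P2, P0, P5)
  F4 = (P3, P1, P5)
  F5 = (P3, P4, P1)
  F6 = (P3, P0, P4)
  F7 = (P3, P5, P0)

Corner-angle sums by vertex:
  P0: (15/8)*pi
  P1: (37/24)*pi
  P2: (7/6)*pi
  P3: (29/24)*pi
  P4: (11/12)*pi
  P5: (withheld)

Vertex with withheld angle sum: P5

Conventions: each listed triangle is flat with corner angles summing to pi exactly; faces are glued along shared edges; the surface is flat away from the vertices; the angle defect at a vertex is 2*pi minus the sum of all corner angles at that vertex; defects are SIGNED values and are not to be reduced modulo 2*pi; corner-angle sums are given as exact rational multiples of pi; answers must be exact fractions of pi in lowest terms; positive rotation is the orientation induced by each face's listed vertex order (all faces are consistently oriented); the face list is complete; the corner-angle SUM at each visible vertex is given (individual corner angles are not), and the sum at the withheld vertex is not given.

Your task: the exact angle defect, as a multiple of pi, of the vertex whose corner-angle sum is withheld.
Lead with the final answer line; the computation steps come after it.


Answer: defect(P5) = (17/24)*pi

V = 6, E = 12, F = 8; chi = V - E + F = 2
Gauss-Bonnet: total defect = 2*pi*chi = 4*pi; visible defects sum to (79/24)*pi


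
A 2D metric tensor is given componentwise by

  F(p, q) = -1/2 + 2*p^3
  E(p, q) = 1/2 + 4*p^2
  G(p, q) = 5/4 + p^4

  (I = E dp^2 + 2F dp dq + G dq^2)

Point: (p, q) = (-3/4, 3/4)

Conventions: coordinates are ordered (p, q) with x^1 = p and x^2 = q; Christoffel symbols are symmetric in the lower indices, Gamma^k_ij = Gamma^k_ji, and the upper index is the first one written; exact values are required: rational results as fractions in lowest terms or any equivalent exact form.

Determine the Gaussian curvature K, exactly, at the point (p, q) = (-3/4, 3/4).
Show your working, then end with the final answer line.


E = 11/4, F = -43/32, G = 401/256, EG - F^2 = 1281/512 at the point
E_p = -6, E_q = 0, F_p = 27/8, F_q = 0, G_p = -27/16, G_q = 0
E_qq = 0, F_pq = 0, G_pp = 27/4
Compute both Brioschi determinants and normalise by (EG - F^2)^2.
M1 = [[-E_qq/2 + F_pq - G_pp/2, E_p/2, F_p - E_q/2], [F_q - G_p/2, E, F], [G_q/2, F, G]] = [[-27/8, -3, 27/8], [27/32, 11/4, -43/32], [0, -43/32, 401/256]]; det M1 = -8505/1024
M2 = [[0, E_q/2, G_p/2], [E_q/2, E, F], [G_p/2, F, G]] = [[0, 0, -27/32], [0, 11/4, -43/32], [-27/32, -43/32, 401/256]]; det M2 = -8019/4096
det M1 - det M2 = -26001/4096; K = -26001/4096 / (1281/512)^2 = -184896/182329

Answer: K = -184896/182329


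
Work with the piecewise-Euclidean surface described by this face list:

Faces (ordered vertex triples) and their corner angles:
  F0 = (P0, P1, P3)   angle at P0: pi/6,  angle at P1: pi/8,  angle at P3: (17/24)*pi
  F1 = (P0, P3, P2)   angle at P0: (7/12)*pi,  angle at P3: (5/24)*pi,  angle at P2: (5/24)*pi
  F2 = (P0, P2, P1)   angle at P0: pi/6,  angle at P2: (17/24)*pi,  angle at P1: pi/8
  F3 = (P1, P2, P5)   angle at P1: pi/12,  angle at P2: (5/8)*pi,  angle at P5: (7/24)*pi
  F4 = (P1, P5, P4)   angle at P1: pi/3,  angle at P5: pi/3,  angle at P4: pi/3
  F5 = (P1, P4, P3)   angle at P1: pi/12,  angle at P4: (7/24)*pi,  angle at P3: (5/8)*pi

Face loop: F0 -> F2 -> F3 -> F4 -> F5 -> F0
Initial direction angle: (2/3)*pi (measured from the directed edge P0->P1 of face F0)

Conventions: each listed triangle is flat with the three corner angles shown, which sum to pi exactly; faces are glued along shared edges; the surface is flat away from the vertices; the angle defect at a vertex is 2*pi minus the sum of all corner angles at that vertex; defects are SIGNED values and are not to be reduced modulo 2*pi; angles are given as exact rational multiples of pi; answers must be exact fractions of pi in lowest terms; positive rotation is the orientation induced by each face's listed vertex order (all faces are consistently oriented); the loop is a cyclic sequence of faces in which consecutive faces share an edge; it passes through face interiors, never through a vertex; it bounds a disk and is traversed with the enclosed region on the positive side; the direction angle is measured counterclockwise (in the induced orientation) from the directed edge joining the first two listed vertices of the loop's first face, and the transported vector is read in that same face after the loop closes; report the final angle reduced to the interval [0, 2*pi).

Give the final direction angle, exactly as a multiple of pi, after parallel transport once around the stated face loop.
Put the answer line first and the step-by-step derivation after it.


Answer: final direction angle = (23/12)*pi

enclosed vertex P1: corner angles sum to (3/4)*pi, defect = 2*pi - (3/4)*pi = (5/4)*pi
final direction = starting direction + enclosed defect total, reduced mod 2*pi (induced orientation)
final angle = (2/3)*pi + (5/4)*pi = (23/12)*pi (mod 2*pi)


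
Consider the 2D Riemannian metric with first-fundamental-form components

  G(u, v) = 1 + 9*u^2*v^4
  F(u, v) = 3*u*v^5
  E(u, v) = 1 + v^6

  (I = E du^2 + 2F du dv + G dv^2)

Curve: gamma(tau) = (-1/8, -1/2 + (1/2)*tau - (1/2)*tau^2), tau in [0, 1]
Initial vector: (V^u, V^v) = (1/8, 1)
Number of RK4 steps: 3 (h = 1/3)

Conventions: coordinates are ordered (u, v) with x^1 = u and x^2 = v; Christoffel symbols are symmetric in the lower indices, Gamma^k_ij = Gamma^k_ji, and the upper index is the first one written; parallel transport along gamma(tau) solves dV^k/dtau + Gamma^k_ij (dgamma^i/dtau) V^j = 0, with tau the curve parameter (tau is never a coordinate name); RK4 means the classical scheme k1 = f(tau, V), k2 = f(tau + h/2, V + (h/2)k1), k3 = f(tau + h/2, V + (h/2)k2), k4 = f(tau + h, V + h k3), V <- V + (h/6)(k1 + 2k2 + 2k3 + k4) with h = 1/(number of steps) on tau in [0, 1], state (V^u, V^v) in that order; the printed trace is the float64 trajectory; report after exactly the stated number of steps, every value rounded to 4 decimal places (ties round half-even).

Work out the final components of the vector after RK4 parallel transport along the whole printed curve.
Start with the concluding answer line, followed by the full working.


Answer: V^u = 0.1250, V^v = 1.0000

gamma'(tau) = (0, 1/2 - tau); f(tau, V)^k = -Gamma^k_ij(gamma(tau)) gamma'^i(tau) V^j; h = 1/3; intermediate values shown to 6 dp
curve data and Christoffel symbols at the stage parameters:
  tau = 0.000000: gamma = (-0.125000, -0.500000), gamma' = (0.000000, 0.500000); Gamma_uuu = 0.000000, Gamma_uuv = -0.091516, Gamma_uvv = -0.045758, Gamma_vuu = 0.000000, Gamma_vuv = -0.068637, Gamma_vvv = -0.034318
  tau = 0.166667: gamma = (-0.125000, -0.430556), gamma' = (0.000000, 0.333333); Gamma_uuu = 0.000000, Gamma_uuv = -0.043896, Gamma_uvv = -0.025488, Gamma_vuu = 0.000000, Gamma_vuv = -0.038232, Gamma_vvv = -0.022199
  tau = 0.333333: gamma = (-0.125000, -0.388889), gamma' = (0.000000, 0.166667); Gamma_uuu = 0.000000, Gamma_uuv = -0.026507, Gamma_uvv = -0.017040, Gamma_vuu = 0.000000, Gamma_vuv = -0.025560, Gamma_vvv = -0.016432
  tau = 0.500000: gamma = (-0.125000, -0.375000), gamma' = (0.000000, 0.000000); Gamma_uuu = 0.000000, Gamma_uuv = -0.022124, Gamma_uvv = -0.014750, Gamma_vuu = 0.000000, Gamma_vuv = -0.022124, Gamma_vvv = -0.014750
  tau = 0.666667: gamma = (-0.125000, -0.388889), gamma' = (0.000000, -0.166667); Gamma_uuu = 0.000000, Gamma_uuv = -0.026507, Gamma_uvv = -0.017040, Gamma_vuu = 0.000000, Gamma_vuv = -0.025560, Gamma_vvv = -0.016432
  tau = 0.833333: gamma = (-0.125000, -0.430556), gamma' = (0.000000, -0.333333); Gamma_uuu = 0.000000, Gamma_uuv = -0.043896, Gamma_uvv = -0.025488, Gamma_vuu = 0.000000, Gamma_vuv = -0.038232, Gamma_vvv = -0.022199
  tau = 1.000000: gamma = (-0.125000, -0.500000), gamma' = (0.000000, -0.500000); Gamma_uuu = 0.000000, Gamma_uuv = -0.091516, Gamma_uvv = -0.045758, Gamma_vuu = 0.000000, Gamma_vuv = -0.068637, Gamma_vvv = -0.034318
step 0: V^u = 0.1250, V^v = 1.0000
step 1: k1 = (0.028599, 0.021449), k2 = (0.010425, 0.009080), k3 = (0.010363, 0.009026), k4 = (0.003416, 0.003294); V <- V + (h/6)(k1 + 2k2 + 2k3 + k4): V^u = 0.1291, V^v = 1.0034
step 2: k1 = (0.003420, 0.003298), k2 = (0.000000, 0.000000), k3 = (0.000000, 0.000000), k4 = (-0.003420, -0.003298); V <- V + (h/6)(k1 + 2k2 + 2k3 + k4): V^u = 0.1291, V^v = 1.0034
step 3: k1 = (-0.003420, -0.003298), k2 = (-0.010401, -0.009059), k3 = (-0.010375, -0.009037), k4 = (-0.028636, -0.021477); V <- V + (h/6)(k1 + 2k2 + 2k3 + k4): V^u = 0.1250, V^v = 1.0000


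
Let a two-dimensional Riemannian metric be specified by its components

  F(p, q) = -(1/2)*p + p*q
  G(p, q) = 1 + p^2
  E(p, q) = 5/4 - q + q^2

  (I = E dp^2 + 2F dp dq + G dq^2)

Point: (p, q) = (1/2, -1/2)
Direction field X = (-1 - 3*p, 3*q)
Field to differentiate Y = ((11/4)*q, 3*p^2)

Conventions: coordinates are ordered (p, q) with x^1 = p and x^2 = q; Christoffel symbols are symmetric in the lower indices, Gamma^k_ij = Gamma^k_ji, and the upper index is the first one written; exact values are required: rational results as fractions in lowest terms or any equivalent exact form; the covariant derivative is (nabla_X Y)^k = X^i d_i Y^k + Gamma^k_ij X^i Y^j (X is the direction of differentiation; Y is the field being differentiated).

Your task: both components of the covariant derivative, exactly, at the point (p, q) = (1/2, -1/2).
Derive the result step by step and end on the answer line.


E = 2, F = -1/2, G = 5/4 at the point
E_p = 0, E_q = -2, F_p = -1, F_q = 1/2, G_p = 1, G_q = 0
EG - F^2 = 9/4;  g^inv = (4/9) * [[5/4, 1/2], [1/2, 2]]
first-kind symbols [ij,l] = (1/2)(d_i g_jl + d_j g_il - d_l g_ij): [pp,p] = E_p/2 = 0, [pp,q] = F_p - E_q/2 = 0, [pq,p] = E_q/2 = -1, [pq,q] = G_p/2 = 1/2, [qq,p] = F_q - G_p/2 = 0, [qq,q] = G_q/2 = 0
Gamma^p_ij = (G*[ij,p] - F*[ij,q])/(EG - F^2), Gamma^q_ij = (E*[ij,q] - F*[ij,p])/(EG - F^2)
Gamma_ppp = 0, Gamma_ppq = -4/9, Gamma_pqq = 0, Gamma_qpp = 0, Gamma_qpq = 2/9, Gamma_qqq = 0
X = (-5/2, -3/2), Y = (-11/8, 3/4) at the point

Answer: (nabla_X Y)^p = -101/24, (nabla_X Y)^q = -179/24


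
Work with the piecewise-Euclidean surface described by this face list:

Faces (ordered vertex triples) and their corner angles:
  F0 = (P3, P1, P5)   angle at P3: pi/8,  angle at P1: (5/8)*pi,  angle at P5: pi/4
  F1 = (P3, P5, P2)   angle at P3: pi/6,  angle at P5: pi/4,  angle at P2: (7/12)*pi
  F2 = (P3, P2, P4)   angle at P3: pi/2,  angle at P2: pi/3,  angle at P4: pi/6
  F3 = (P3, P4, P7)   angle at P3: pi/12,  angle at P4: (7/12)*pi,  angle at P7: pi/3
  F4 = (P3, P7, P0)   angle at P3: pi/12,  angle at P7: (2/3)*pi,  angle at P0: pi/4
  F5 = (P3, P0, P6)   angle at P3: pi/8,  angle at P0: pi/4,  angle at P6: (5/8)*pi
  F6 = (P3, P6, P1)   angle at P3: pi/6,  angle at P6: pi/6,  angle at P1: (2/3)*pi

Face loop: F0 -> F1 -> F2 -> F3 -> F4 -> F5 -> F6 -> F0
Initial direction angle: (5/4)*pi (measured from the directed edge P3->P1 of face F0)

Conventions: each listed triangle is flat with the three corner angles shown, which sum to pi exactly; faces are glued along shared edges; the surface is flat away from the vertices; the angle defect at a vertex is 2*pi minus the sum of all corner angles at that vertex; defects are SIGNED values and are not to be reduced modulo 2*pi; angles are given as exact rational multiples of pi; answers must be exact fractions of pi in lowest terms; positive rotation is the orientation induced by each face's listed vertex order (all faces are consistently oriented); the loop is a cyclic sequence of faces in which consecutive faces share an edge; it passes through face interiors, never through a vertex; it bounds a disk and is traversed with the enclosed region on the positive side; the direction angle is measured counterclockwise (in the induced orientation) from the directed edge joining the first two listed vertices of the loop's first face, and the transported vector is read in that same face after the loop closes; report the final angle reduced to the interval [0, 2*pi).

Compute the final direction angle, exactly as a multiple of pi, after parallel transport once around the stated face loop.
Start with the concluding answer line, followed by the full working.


Answer: final direction angle = 0

enclosed vertex P3: corner angles sum to (5/4)*pi, defect = 2*pi - (5/4)*pi = (3/4)*pi
by Gauss-Bonnet the loop rotates the vector by the enclosed defect sum (positive orientation, mod 2*pi)
final angle = (5/4)*pi + (3/4)*pi = 0 (mod 2*pi)


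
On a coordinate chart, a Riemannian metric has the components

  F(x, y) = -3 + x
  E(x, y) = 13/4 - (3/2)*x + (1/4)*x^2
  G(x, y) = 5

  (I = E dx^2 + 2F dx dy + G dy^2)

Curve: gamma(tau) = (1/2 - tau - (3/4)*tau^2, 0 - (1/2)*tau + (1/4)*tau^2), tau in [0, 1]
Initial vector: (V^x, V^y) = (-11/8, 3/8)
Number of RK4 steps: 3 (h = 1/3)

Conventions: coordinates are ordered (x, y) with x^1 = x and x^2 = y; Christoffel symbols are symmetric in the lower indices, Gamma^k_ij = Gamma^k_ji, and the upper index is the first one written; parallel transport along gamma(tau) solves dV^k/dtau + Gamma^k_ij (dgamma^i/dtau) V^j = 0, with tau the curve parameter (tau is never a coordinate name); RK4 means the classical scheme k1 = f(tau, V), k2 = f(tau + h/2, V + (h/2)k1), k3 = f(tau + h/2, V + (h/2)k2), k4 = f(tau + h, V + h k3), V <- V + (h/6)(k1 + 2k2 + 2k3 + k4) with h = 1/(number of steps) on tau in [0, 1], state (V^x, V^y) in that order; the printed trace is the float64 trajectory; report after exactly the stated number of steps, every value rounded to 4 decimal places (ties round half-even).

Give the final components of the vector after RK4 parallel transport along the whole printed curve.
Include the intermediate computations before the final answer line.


gamma'(tau) = (-1 - (3/2)*tau, -1/2 + (1/2)*tau); f(tau, V)^k = -Gamma^k_ij(gamma(tau)) gamma'^i(tau) V^j; h = 1/3; intermediate values shown to 6 dp
curve data and Christoffel symbols at the stage parameters:
  tau = 0.000000: gamma = (0.500000, 0.000000), gamma' = (-1.000000, -0.500000); Gamma_xxx = -0.095238, Gamma_xxy = 0.000000, Gamma_xyy = 0.000000, Gamma_yxx = 0.152381, Gamma_yxy = 0.000000, Gamma_yyy = 0.000000
  tau = 0.166667: gamma = (0.312500, -0.076389), gamma' = (-1.250000, -0.416667); Gamma_xxx = -0.098723, Gamma_xxy = 0.000000, Gamma_xyy = 0.000000, Gamma_yxx = 0.146936, Gamma_yxy = 0.000000, Gamma_yyy = 0.000000
  tau = 0.333333: gamma = (0.083333, -0.138889), gamma' = (-1.500000, -0.333333); Gamma_xxx = -0.102314, Gamma_xxy = 0.000000, Gamma_xyy = 0.000000, Gamma_yxx = 0.140317, Gamma_yxy = 0.000000, Gamma_yyy = 0.000000
  tau = 0.500000: gamma = (-0.187500, -0.187500), gamma' = (-1.750000, -0.250000); Gamma_xxx = -0.105686, Gamma_xxy = 0.000000, Gamma_xyy = 0.000000, Gamma_yxx = 0.132625, Gamma_yxy = 0.000000, Gamma_yyy = 0.000000
  tau = 0.666667: gamma = (-0.500000, -0.222222), gamma' = (-2.000000, -0.166667); Gamma_xxx = -0.108527, Gamma_xxy = 0.000000, Gamma_xyy = 0.000000, Gamma_yxx = 0.124031, Gamma_yxy = 0.000000, Gamma_yyy = 0.000000
  tau = 0.833333: gamma = (-0.854167, -0.243056), gamma' = (-2.250000, -0.083333); Gamma_xxx = -0.110578, Gamma_xxy = 0.000000, Gamma_xyy = 0.000000, Gamma_yxx = 0.114762, Gamma_yxy = 0.000000, Gamma_yyy = 0.000000
  tau = 1.000000: gamma = (-1.250000, -0.250000), gamma' = (-2.500000, 0.000000); Gamma_xxx = -0.111658, Gamma_xxy = 0.000000, Gamma_xyy = 0.000000, Gamma_yxx = 0.105090, Gamma_yxy = 0.000000, Gamma_yyy = 0.000000
step 0: V^x = -1.3750, V^y = 0.3750
step 1: k1 = (0.130952, -0.209524), k2 = (0.166987, -0.248538), k3 = (0.166246, -0.247435), k4 = (0.202518, -0.277740); V <- V + (h/6)(k1 + 2k2 + 2k3 + k4): V^x = -1.3194, V^y = 0.2928
step 2: k1 = (0.202498, -0.277711), k2 = (0.237790, -0.298403), k3 = (0.236702, -0.297038), k4 = (0.269266, -0.307733); V <- V + (h/6)(k1 + 2k2 + 2k3 + k4): V^x = -1.2405, V^y = 0.1941
step 3: k1 = (0.269260, -0.307725), k2 = (0.297477, -0.308733), k3 = (0.296307, -0.307519), k4 = (0.318715, -0.299967); V <- V + (h/6)(k1 + 2k2 + 2k3 + k4): V^x = -1.1419, V^y = 0.0919

Answer: V^x = -1.1419, V^y = 0.0919


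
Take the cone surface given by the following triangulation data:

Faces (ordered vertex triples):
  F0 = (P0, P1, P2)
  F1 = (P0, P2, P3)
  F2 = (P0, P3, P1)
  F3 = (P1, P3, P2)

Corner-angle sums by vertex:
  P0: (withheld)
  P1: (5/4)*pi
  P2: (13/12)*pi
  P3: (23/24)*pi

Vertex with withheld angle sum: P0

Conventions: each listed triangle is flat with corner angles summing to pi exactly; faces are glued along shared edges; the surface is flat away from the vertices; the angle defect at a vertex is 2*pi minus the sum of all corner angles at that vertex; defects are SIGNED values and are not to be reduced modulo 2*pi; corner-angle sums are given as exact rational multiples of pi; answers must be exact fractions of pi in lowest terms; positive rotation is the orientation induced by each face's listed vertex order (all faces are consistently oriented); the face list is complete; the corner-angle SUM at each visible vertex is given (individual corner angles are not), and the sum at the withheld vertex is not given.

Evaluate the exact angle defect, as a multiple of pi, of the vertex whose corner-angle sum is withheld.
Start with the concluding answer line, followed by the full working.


Answer: defect(P0) = (31/24)*pi

V = 4, E = 6, F = 4; chi = V - E + F = 2
Gauss-Bonnet: total defect = 2*pi*chi = 4*pi; visible defects sum to (65/24)*pi


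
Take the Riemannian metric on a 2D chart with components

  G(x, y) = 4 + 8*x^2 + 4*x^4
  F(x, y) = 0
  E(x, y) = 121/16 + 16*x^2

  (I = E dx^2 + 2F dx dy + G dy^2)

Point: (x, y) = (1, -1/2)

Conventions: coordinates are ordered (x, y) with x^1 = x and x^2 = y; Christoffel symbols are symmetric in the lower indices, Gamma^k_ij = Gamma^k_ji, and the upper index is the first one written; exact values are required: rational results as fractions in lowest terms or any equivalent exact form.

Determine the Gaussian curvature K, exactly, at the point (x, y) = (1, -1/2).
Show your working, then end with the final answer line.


E = 377/16, F = 0, G = 16, EG - F^2 = 377 at the point
E_x = 32, E_y = 0, F_x = 0, F_y = 0, G_x = 32, G_y = 0
E_yy = 0, F_xy = 0, G_xx = 64
By Brioschi, K is (det M1 - det M2) divided by (EG - F^2) squared.
M1 = [[-E_yy/2 + F_xy - G_xx/2, E_x/2, F_x - E_y/2], [F_y - G_x/2, E, F], [G_y/2, F, G]] = [[-32, 16, 0], [-16, 377/16, 0], [0, 0, 16]]; det M1 = -7968
M2 = [[0, E_y/2, G_x/2], [E_y/2, E, F], [G_x/2, F, G]] = [[0, 0, 16], [0, 377/16, 0], [16, 0, 16]]; det M2 = -6032
det M1 - det M2 = -1936; K = -1936 / (377)^2 = -1936/142129

Answer: K = -1936/142129


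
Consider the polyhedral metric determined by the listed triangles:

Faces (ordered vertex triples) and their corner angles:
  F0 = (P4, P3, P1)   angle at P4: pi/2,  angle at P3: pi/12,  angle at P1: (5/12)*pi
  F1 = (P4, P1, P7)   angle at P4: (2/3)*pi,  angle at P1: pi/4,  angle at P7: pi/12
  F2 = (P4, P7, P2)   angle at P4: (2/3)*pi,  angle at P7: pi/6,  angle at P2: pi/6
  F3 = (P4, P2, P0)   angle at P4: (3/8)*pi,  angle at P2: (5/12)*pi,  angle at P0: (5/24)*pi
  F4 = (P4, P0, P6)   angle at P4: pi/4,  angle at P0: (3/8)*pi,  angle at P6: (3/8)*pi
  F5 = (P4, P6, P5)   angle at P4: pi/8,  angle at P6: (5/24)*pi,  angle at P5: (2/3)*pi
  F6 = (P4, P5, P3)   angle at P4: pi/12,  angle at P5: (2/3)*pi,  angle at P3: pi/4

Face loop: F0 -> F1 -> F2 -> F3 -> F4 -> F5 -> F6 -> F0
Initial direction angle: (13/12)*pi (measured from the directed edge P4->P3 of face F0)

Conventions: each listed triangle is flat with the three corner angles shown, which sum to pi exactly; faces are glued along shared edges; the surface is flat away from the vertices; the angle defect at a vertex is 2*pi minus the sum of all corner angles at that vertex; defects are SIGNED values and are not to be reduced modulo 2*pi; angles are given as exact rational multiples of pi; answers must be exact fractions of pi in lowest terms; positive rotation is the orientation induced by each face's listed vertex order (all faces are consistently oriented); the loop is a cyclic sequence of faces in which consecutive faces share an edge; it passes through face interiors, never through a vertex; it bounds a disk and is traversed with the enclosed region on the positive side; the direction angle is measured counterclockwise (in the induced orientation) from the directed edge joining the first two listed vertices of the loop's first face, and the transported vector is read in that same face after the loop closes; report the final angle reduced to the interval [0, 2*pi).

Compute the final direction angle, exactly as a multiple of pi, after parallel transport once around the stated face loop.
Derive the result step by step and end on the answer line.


enclosed vertex P4: corner angles sum to (8/3)*pi, defect = 2*pi - (8/3)*pi = (-2/3)*pi
final direction = starting direction + enclosed defect total, reduced mod 2*pi (induced orientation)
final angle = (13/12)*pi - (2/3)*pi = (5/12)*pi (mod 2*pi)

Answer: final direction angle = (5/12)*pi


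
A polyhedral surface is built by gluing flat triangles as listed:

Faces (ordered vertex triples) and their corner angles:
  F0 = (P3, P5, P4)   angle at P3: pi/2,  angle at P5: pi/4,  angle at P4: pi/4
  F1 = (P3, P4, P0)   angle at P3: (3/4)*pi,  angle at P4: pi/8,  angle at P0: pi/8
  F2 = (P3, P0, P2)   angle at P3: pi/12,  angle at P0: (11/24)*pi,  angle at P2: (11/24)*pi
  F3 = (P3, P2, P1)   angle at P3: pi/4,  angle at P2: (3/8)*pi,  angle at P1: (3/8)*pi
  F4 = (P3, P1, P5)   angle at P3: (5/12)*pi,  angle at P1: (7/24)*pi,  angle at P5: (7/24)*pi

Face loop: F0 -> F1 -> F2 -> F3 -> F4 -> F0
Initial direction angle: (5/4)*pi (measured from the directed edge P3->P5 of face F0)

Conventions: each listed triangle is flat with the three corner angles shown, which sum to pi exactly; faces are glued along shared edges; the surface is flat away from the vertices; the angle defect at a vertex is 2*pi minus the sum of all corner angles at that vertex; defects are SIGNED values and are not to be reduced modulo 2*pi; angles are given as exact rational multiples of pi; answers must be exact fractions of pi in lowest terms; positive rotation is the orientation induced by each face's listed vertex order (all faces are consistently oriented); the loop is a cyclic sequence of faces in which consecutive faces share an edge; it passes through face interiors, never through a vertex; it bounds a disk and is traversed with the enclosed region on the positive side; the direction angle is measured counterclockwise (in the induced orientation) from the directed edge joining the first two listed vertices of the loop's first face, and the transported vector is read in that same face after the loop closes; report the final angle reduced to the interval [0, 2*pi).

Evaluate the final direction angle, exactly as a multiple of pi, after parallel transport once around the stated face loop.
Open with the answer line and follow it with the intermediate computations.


Answer: final direction angle = (5/4)*pi

enclosed vertex P3: corner angles sum to 2*pi, defect = 2*pi - 2*pi = 0
the rotation equals the total enclosed defect, so the final angle is initial + defects (mod 2*pi)
final angle = (5/4)*pi + 0 = (5/4)*pi (mod 2*pi)


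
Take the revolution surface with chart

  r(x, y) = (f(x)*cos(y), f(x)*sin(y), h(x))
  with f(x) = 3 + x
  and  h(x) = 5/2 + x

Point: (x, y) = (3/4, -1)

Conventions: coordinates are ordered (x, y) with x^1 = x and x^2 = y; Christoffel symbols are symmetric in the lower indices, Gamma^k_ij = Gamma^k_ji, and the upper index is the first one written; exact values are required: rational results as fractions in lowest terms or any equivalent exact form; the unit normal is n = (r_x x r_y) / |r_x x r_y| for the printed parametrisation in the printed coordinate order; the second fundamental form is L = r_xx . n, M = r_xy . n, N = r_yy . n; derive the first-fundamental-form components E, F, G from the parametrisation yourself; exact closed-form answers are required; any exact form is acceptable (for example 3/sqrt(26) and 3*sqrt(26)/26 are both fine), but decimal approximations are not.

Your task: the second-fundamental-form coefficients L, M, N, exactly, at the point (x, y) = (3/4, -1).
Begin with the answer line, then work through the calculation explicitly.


Answer: L = 0, M = 0, N = 15*sqrt(2)/8

f = 15/4, f' = 1, f'' = 0, h' = 1, h'' = 0
E = 2, F = 0, G = 225/16; answer radicand W^2 = 2
unnormalised second-form numerators: l = 0, m = 0, n = 15/4; L = l/sqrt(2), and similarly M = m/sqrt(W^2), N = n/sqrt(W^2)


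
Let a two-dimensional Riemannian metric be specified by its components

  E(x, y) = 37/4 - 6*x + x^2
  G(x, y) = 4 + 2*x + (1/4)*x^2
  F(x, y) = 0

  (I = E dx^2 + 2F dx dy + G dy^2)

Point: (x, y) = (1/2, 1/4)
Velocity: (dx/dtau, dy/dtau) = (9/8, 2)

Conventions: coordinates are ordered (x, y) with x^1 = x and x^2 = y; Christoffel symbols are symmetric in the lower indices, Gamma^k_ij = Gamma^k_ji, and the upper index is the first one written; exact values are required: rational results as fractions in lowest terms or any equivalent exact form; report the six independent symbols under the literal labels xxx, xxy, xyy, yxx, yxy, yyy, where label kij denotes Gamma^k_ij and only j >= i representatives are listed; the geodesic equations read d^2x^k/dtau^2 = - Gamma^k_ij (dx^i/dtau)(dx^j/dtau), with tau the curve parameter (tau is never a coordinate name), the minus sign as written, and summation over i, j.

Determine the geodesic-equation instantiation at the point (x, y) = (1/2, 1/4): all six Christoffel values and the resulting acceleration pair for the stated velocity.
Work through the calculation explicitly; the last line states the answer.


E = 13/2, F = 0, G = 81/16 at the point
E_x = -5, E_y = 0, F_x = 0, F_y = 0, G_x = 9/4, G_y = 0
EG - F^2 = 1053/32;  g^inv = (32/1053) * [[81/16, 0], [0, 13/2]]
first-kind symbols [ij,l] = (1/2)(d_i g_jl + d_j g_il - d_l g_ij): [xx,x] = E_x/2 = -5/2, [xx,y] = F_x - E_y/2 = 0, [xy,x] = E_y/2 = 0, [xy,y] = G_x/2 = 9/8, [yy,x] = F_y - G_x/2 = -9/8, [yy,y] = G_y/2 = 0
Gamma^x_ij = (G*[ij,x] - F*[ij,y])/(EG - F^2), Gamma^y_ij = (E*[ij,y] - F*[ij,x])/(EG - F^2)
Gamma_xxx = -5/13, Gamma_xxy = 0, Gamma_xyy = -9/52, Gamma_yxx = 0, Gamma_yxy = 2/9, Gamma_yyy = 0
d^2x/dtau^2 = -(Gamma_xxx*(9/8)^2 + 2*Gamma_xxy*(9/8)*(2) + Gamma_xyy*(2)^2) = 981/832
d^2y/dtau^2 = -(Gamma_yxx*(9/8)^2 + 2*Gamma_yxy*(9/8)*(2) + Gamma_yyy*(2)^2) = -1

Answer: Gamma_xxx = -5/13, Gamma_xxy = 0, Gamma_xyy = -9/52, Gamma_yxx = 0, Gamma_yxy = 2/9, Gamma_yyy = 0; accelerations (d^2x/dtau^2, d^2y/dtau^2) = (981/832, -1)


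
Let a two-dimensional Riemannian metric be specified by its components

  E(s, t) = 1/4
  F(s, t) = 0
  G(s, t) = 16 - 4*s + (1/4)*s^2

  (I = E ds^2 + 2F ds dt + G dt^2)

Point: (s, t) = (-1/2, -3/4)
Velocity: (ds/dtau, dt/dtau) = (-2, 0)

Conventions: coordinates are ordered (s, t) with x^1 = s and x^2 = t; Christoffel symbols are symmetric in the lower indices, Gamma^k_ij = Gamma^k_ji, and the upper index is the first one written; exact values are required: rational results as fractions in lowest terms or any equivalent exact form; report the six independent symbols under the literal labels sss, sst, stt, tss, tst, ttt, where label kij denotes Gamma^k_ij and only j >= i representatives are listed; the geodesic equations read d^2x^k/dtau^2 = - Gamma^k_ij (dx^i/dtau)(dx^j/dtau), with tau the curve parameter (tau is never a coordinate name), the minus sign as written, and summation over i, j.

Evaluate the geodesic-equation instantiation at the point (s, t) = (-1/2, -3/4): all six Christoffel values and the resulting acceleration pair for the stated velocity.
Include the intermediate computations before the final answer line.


E = 1/4, F = 0, G = 289/16 at the point
E_s = 0, E_t = 0, F_s = 0, F_t = 0, G_s = -17/4, G_t = 0
EG - F^2 = 289/64;  g^inv = (64/289) * [[289/16, 0], [0, 1/4]]
first-kind symbols [ij,l] = (1/2)(d_i g_jl + d_j g_il - d_l g_ij): [ss,s] = E_s/2 = 0, [ss,t] = F_s - E_t/2 = 0, [st,s] = E_t/2 = 0, [st,t] = G_s/2 = -17/8, [tt,s] = F_t - G_s/2 = 17/8, [tt,t] = G_t/2 = 0
Gamma^s_ij = (G*[ij,s] - F*[ij,t])/(EG - F^2), Gamma^t_ij = (E*[ij,t] - F*[ij,s])/(EG - F^2)
Gamma_sss = 0, Gamma_sst = 0, Gamma_stt = 17/2, Gamma_tss = 0, Gamma_tst = -2/17, Gamma_ttt = 0
d^2s/dtau^2 = -(Gamma_sss*(-2)^2 + 2*Gamma_sst*(-2)*(0) + Gamma_stt*(0)^2) = 0
d^2t/dtau^2 = -(Gamma_tss*(-2)^2 + 2*Gamma_tst*(-2)*(0) + Gamma_ttt*(0)^2) = 0

Answer: Gamma_sss = 0, Gamma_sst = 0, Gamma_stt = 17/2, Gamma_tss = 0, Gamma_tst = -2/17, Gamma_ttt = 0; accelerations (d^2s/dtau^2, d^2t/dtau^2) = (0, 0)


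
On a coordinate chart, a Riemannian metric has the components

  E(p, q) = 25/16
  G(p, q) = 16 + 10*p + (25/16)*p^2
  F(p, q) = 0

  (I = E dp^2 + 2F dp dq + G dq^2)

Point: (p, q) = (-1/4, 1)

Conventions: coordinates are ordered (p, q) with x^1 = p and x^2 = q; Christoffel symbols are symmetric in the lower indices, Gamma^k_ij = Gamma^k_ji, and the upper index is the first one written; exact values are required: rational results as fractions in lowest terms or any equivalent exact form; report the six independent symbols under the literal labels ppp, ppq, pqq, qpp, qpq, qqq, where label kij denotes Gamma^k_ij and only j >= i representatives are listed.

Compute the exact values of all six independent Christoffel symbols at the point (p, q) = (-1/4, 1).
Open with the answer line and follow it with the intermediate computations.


Answer: Gamma_ppp = 0, Gamma_ppq = 0, Gamma_pqq = -59/20, Gamma_qpp = 0, Gamma_qpq = 20/59, Gamma_qqq = 0

E = 25/16, F = 0, G = 3481/256 at the point
E_p = 0, E_q = 0, F_p = 0, F_q = 0, G_p = 295/32, G_q = 0
EG - F^2 = 87025/4096;  g^inv = (4096/87025) * [[3481/256, 0], [0, 25/16]]
first-kind symbols [ij,l] = (1/2)(d_i g_jl + d_j g_il - d_l g_ij): [pp,p] = E_p/2 = 0, [pp,q] = F_p - E_q/2 = 0, [pq,p] = E_q/2 = 0, [pq,q] = G_p/2 = 295/64, [qq,p] = F_q - G_p/2 = -295/64, [qq,q] = G_q/2 = 0
Gamma^p_ij = (G*[ij,p] - F*[ij,q])/(EG - F^2), Gamma^q_ij = (E*[ij,q] - F*[ij,p])/(EG - F^2)


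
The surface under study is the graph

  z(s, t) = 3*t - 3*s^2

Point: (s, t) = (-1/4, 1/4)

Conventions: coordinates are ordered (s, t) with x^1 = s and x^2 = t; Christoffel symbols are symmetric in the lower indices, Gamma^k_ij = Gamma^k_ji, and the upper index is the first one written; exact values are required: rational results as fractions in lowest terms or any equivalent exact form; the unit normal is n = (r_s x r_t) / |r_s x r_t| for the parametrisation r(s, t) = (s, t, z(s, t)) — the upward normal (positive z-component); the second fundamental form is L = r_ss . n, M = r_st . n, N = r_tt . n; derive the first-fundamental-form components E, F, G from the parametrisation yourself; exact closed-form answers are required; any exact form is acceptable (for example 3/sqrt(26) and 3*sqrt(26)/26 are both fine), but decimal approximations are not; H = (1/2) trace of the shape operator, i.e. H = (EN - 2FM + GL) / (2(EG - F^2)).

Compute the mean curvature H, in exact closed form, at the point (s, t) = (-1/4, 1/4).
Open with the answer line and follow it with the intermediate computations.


Answer: H = -240/343

z_s = 3/2, z_t = 3, z_ss = -6, z_st = 0, z_tt = 0
E = 13/4, F = 9/2, G = 10; answer radicand W^2 = 49/4
unnormalised second-form numerators: l = -6, m = 0, n = 0; L = l/sqrt(49/4), and similarly M = m/sqrt(W^2), N = n/sqrt(W^2)
H = (E*n - 2*F*m + G*l) / (2*(EG - F^2)*sqrt(W^2)); E*n - 2*F*m + G*l = -60, EG - F^2 = 49/4, so H = (-120/49)/sqrt(49/4)


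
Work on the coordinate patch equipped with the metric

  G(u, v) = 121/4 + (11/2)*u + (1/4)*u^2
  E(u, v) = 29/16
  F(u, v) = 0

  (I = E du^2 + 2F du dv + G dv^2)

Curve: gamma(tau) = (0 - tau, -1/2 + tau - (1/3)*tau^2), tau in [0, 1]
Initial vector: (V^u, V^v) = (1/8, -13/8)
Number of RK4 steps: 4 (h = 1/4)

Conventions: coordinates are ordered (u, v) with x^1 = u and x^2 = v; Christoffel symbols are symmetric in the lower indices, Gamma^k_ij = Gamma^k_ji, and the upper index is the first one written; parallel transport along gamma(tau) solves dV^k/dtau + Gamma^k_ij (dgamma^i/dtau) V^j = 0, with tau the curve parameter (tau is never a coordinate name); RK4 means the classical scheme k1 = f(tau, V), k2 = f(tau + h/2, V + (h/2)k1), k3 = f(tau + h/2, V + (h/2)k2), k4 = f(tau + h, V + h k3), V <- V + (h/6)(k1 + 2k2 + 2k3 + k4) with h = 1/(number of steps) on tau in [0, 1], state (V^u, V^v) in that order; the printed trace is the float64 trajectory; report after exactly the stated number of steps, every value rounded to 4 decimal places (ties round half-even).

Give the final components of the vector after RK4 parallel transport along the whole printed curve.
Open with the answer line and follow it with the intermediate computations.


Answer: V^u = -1.5057, V^v = -1.7412

gamma'(tau) = (-1, 1 - (2/3)*tau); f(tau, V)^k = -Gamma^k_ij(gamma(tau)) gamma'^i(tau) V^j; h = 1/4; intermediate values shown to 6 dp
curve data and Christoffel symbols at the stage parameters:
  tau = 0.000000: gamma = (0.000000, -0.500000), gamma' = (-1.000000, 1.000000); Gamma_uuu = 0.000000, Gamma_uuv = 0.000000, Gamma_uvv = -1.517241, Gamma_vuu = 0.000000, Gamma_vuv = 0.090909, Gamma_vvv = 0.000000
  tau = 0.125000: gamma = (-0.125000, -0.380208), gamma' = (-1.000000, 0.916667); Gamma_uuu = 0.000000, Gamma_uuv = 0.000000, Gamma_uvv = -1.500000, Gamma_vuu = 0.000000, Gamma_vuv = 0.091954, Gamma_vvv = 0.000000
  tau = 0.250000: gamma = (-0.250000, -0.270833), gamma' = (-1.000000, 0.833333); Gamma_uuu = 0.000000, Gamma_uuv = 0.000000, Gamma_uvv = -1.482759, Gamma_vuu = 0.000000, Gamma_vuv = 0.093023, Gamma_vvv = 0.000000
  tau = 0.375000: gamma = (-0.375000, -0.171875), gamma' = (-1.000000, 0.750000); Gamma_uuu = 0.000000, Gamma_uuv = 0.000000, Gamma_uvv = -1.465517, Gamma_vuu = 0.000000, Gamma_vuv = 0.094118, Gamma_vvv = 0.000000
  tau = 0.500000: gamma = (-0.500000, -0.083333), gamma' = (-1.000000, 0.666667); Gamma_uuu = 0.000000, Gamma_uuv = 0.000000, Gamma_uvv = -1.448276, Gamma_vuu = 0.000000, Gamma_vuv = 0.095238, Gamma_vvv = 0.000000
  tau = 0.625000: gamma = (-0.625000, -0.005208), gamma' = (-1.000000, 0.583333); Gamma_uuu = 0.000000, Gamma_uuv = 0.000000, Gamma_uvv = -1.431034, Gamma_vuu = 0.000000, Gamma_vuv = 0.096386, Gamma_vvv = 0.000000
  tau = 0.750000: gamma = (-0.750000, 0.062500), gamma' = (-1.000000, 0.500000); Gamma_uuu = 0.000000, Gamma_uuv = 0.000000, Gamma_uvv = -1.413793, Gamma_vuu = 0.000000, Gamma_vuv = 0.097561, Gamma_vvv = 0.000000
  tau = 0.875000: gamma = (-0.875000, 0.119792), gamma' = (-1.000000, 0.416667); Gamma_uuu = 0.000000, Gamma_uuv = 0.000000, Gamma_uvv = -1.396552, Gamma_vuu = 0.000000, Gamma_vuv = 0.098765, Gamma_vvv = 0.000000
  tau = 1.000000: gamma = (-1.000000, 0.166667), gamma' = (-1.000000, 0.333333); Gamma_uuu = 0.000000, Gamma_uuv = 0.000000, Gamma_uvv = -1.379310, Gamma_vuu = 0.000000, Gamma_vuv = 0.100000, Gamma_vvv = 0.000000
step 0: V^u = 0.1250, V^v = -1.6250
step 1: k1 = (-2.465517, -0.159091), k2 = (-2.261719, -0.135813), k3 = (-2.257718, -0.137692), k4 = (-2.050437, -0.120301); V <- V + (h/6)(k1 + 2k2 + 2k3 + k4): V^u = -0.4398, V^v = -1.6594
step 2: k1 = (-2.050449, -0.120274), k2 = (-1.840471, -0.108461), k3 = (-1.838848, -0.110175), k4 = (-1.628806, -0.103554); V <- V + (h/6)(k1 + 2k2 + 2k3 + k4): V^u = -0.8997, V^v = -1.6870
step 3: k1 = (-1.628808, -0.103541), k2 = (-1.419044, -0.101815), k3 = (-1.418864, -0.103269), k4 = (-1.210770, -0.105911); V <- V + (h/6)(k1 + 2k2 + 2k3 + k4): V^u = -1.2545, V^v = -1.7128
step 4: k1 = (-1.210770, -0.105907), k2 = (-1.004374, -0.112619), k3 = (-1.004862, -0.113763), k4 = (-0.800569, -0.123933); V <- V + (h/6)(k1 + 2k2 + 2k3 + k4): V^u = -1.5057, V^v = -1.7412


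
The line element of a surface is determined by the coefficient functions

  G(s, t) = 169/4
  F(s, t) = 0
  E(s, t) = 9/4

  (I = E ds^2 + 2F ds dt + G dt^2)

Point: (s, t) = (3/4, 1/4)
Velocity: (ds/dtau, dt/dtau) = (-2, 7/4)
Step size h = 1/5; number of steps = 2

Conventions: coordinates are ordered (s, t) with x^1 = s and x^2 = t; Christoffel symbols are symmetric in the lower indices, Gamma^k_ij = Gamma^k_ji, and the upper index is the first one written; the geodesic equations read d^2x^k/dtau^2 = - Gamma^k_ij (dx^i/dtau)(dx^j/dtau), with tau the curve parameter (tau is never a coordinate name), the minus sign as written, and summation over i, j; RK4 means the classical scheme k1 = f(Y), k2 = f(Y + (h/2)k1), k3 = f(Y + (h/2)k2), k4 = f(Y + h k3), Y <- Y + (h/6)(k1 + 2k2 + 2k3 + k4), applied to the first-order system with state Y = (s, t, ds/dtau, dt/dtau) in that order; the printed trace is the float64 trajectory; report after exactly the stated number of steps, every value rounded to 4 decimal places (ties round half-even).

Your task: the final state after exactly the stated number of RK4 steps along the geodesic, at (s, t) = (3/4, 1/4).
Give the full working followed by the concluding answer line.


f(Y) = (ds/dtau, dt/dtau, -Gamma^s_ij Y'^i Y'^j, -Gamma^t_ij Y'^i Y'^j) with the Gammas evaluated at the stage position; h = 0.200000; intermediate values shown to 6 dp
step 0: s = 0.7500, t = 0.2500, ds/dtau = -2.0000, dt/dtau = 1.7500
step 1:
  k1: at (s, t) = (0.750000, 0.250000), (ds/dtau, dt/dtau) = (-2.000000, 1.750000); Gamma_sss = 0.000000, Gamma_sst = 0.000000, Gamma_stt = 0.000000, Gamma_tss = 0.000000, Gamma_tst = 0.000000, Gamma_ttt = 0.000000; k1 = (-2.000000, 1.750000, 0.000000, 0.000000)
  k2: at (s, t) = (0.550000, 0.425000), (ds/dtau, dt/dtau) = (-2.000000, 1.750000); Gamma_sss = 0.000000, Gamma_sst = 0.000000, Gamma_stt = 0.000000, Gamma_tss = 0.000000, Gamma_tst = 0.000000, Gamma_ttt = 0.000000; k2 = (-2.000000, 1.750000, 0.000000, 0.000000)
  k3: at (s, t) = (0.550000, 0.425000), (ds/dtau, dt/dtau) = (-2.000000, 1.750000); Gamma_sss = 0.000000, Gamma_sst = 0.000000, Gamma_stt = 0.000000, Gamma_tss = 0.000000, Gamma_tst = 0.000000, Gamma_ttt = 0.000000; k3 = (-2.000000, 1.750000, 0.000000, 0.000000)
  k4: at (s, t) = (0.350000, 0.600000), (ds/dtau, dt/dtau) = (-2.000000, 1.750000); Gamma_sss = 0.000000, Gamma_sst = 0.000000, Gamma_stt = 0.000000, Gamma_tss = 0.000000, Gamma_tst = 0.000000, Gamma_ttt = 0.000000; k4 = (-2.000000, 1.750000, 0.000000, 0.000000)
  Y <- Y + (h/6)(k1 + 2k2 + 2k3 + k4): s = 0.3500, t = 0.6000, ds/dtau = -2.0000, dt/dtau = 1.7500
step 2:
  k1: at (s, t) = (0.350000, 0.600000), (ds/dtau, dt/dtau) = (-2.000000, 1.750000); Gamma_sss = 0.000000, Gamma_sst = 0.000000, Gamma_stt = 0.000000, Gamma_tss = 0.000000, Gamma_tst = 0.000000, Gamma_ttt = 0.000000; k1 = (-2.000000, 1.750000, 0.000000, 0.000000)
  k2: at (s, t) = (0.150000, 0.775000), (ds/dtau, dt/dtau) = (-2.000000, 1.750000); Gamma_sss = 0.000000, Gamma_sst = 0.000000, Gamma_stt = 0.000000, Gamma_tss = 0.000000, Gamma_tst = 0.000000, Gamma_ttt = 0.000000; k2 = (-2.000000, 1.750000, 0.000000, 0.000000)
  k3: at (s, t) = (0.150000, 0.775000), (ds/dtau, dt/dtau) = (-2.000000, 1.750000); Gamma_sss = 0.000000, Gamma_sst = 0.000000, Gamma_stt = 0.000000, Gamma_tss = 0.000000, Gamma_tst = 0.000000, Gamma_ttt = 0.000000; k3 = (-2.000000, 1.750000, 0.000000, 0.000000)
  k4: at (s, t) = (-0.050000, 0.950000), (ds/dtau, dt/dtau) = (-2.000000, 1.750000); Gamma_sss = 0.000000, Gamma_sst = 0.000000, Gamma_stt = 0.000000, Gamma_tss = 0.000000, Gamma_tst = 0.000000, Gamma_ttt = 0.000000; k4 = (-2.000000, 1.750000, 0.000000, 0.000000)
  Y <- Y + (h/6)(k1 + 2k2 + 2k3 + k4): s = -0.0500, t = 0.9500, ds/dtau = -2.0000, dt/dtau = 1.7500

Answer: s = -0.0500, t = 0.9500, ds/dtau = -2.0000, dt/dtau = 1.7500


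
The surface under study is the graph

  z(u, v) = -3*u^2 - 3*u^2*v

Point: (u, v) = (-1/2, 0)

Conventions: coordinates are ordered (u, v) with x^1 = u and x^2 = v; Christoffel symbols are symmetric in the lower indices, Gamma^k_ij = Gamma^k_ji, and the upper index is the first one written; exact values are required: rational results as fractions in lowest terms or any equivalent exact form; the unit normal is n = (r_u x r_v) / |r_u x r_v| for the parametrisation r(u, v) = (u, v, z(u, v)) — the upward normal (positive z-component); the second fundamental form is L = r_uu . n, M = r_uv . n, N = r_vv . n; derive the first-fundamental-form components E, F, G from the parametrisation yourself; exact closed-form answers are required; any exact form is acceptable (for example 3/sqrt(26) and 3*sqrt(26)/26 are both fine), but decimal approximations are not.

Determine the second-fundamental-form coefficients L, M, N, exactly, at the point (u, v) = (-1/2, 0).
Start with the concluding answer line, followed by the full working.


Answer: L = -24/13, M = 12/13, N = 0

z_u = 3, z_v = -3/4, z_uu = -6, z_uv = 3, z_vv = 0
E = 10, F = -9/4, G = 25/16; answer radicand W^2 = 169/16
unnormalised second-form numerators: l = -6, m = 3, n = 0; L = l/sqrt(169/16), and similarly M = m/sqrt(W^2), N = n/sqrt(W^2)
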